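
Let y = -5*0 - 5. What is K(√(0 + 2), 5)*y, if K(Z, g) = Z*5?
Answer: -25*√2 ≈ -35.355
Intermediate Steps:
K(Z, g) = 5*Z
y = -5 (y = 0 - 5 = -5)
K(√(0 + 2), 5)*y = (5*√(0 + 2))*(-5) = (5*√2)*(-5) = -25*√2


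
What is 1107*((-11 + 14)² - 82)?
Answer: -80811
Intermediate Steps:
1107*((-11 + 14)² - 82) = 1107*(3² - 82) = 1107*(9 - 82) = 1107*(-73) = -80811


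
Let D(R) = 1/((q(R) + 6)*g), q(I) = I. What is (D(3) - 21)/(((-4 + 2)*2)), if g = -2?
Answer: 379/72 ≈ 5.2639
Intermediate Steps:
D(R) = -1/(2*(6 + R)) (D(R) = 1/((R + 6)*(-2)) = -1/2/(6 + R) = -1/(2*(6 + R)))
(D(3) - 21)/(((-4 + 2)*2)) = (-1/(12 + 2*3) - 21)/(((-4 + 2)*2)) = (-1/(12 + 6) - 21)/((-2*2)) = (-1/18 - 21)/(-4) = -(-1*1/18 - 21)/4 = -(-1/18 - 21)/4 = -1/4*(-379/18) = 379/72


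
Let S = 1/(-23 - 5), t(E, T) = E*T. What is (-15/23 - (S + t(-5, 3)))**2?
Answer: 85803169/414736 ≈ 206.89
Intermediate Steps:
S = -1/28 (S = 1/(-28) = -1/28 ≈ -0.035714)
(-15/23 - (S + t(-5, 3)))**2 = (-15/23 - (-1/28 - 5*3))**2 = (-15*1/23 - (-1/28 - 15))**2 = (-15/23 - 1*(-421/28))**2 = (-15/23 + 421/28)**2 = (9263/644)**2 = 85803169/414736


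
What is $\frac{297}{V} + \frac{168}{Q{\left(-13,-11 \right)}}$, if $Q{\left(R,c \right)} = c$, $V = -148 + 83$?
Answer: $- \frac{14187}{715} \approx -19.842$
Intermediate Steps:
$V = -65$
$\frac{297}{V} + \frac{168}{Q{\left(-13,-11 \right)}} = \frac{297}{-65} + \frac{168}{-11} = 297 \left(- \frac{1}{65}\right) + 168 \left(- \frac{1}{11}\right) = - \frac{297}{65} - \frac{168}{11} = - \frac{14187}{715}$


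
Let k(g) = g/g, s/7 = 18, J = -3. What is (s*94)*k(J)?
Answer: 11844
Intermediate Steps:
s = 126 (s = 7*18 = 126)
k(g) = 1
(s*94)*k(J) = (126*94)*1 = 11844*1 = 11844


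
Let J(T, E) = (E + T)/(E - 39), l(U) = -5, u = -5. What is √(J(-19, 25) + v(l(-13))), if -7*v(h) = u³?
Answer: √854/7 ≈ 4.1748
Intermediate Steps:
v(h) = 125/7 (v(h) = -⅐*(-5)³ = -⅐*(-125) = 125/7)
J(T, E) = (E + T)/(-39 + E)
√(J(-19, 25) + v(l(-13))) = √((25 - 19)/(-39 + 25) + 125/7) = √(6/(-14) + 125/7) = √(-1/14*6 + 125/7) = √(-3/7 + 125/7) = √(122/7) = √854/7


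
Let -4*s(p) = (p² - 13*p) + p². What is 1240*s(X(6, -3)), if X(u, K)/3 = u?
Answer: -128340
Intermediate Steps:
X(u, K) = 3*u
s(p) = -p²/2 + 13*p/4 (s(p) = -((p² - 13*p) + p²)/4 = -(-13*p + 2*p²)/4 = -p²/2 + 13*p/4)
1240*s(X(6, -3)) = 1240*((3*6)*(13 - 6*6)/4) = 1240*((¼)*18*(13 - 2*18)) = 1240*((¼)*18*(13 - 36)) = 1240*((¼)*18*(-23)) = 1240*(-207/2) = -128340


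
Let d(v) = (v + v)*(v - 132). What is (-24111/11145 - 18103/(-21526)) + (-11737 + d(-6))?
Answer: -806274148107/79969090 ≈ -10082.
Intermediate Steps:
d(v) = 2*v*(-132 + v) (d(v) = (2*v)*(-132 + v) = 2*v*(-132 + v))
(-24111/11145 - 18103/(-21526)) + (-11737 + d(-6)) = (-24111/11145 - 18103/(-21526)) + (-11737 + 2*(-6)*(-132 - 6)) = (-24111*1/11145 - 18103*(-1/21526)) + (-11737 + 2*(-6)*(-138)) = (-8037/3715 + 18103/21526) + (-11737 + 1656) = -105751817/79969090 - 10081 = -806274148107/79969090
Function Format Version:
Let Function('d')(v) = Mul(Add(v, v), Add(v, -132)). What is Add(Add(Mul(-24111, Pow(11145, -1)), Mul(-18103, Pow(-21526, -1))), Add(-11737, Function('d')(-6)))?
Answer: Rational(-806274148107, 79969090) ≈ -10082.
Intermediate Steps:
Function('d')(v) = Mul(2, v, Add(-132, v)) (Function('d')(v) = Mul(Mul(2, v), Add(-132, v)) = Mul(2, v, Add(-132, v)))
Add(Add(Mul(-24111, Pow(11145, -1)), Mul(-18103, Pow(-21526, -1))), Add(-11737, Function('d')(-6))) = Add(Add(Mul(-24111, Pow(11145, -1)), Mul(-18103, Pow(-21526, -1))), Add(-11737, Mul(2, -6, Add(-132, -6)))) = Add(Add(Mul(-24111, Rational(1, 11145)), Mul(-18103, Rational(-1, 21526))), Add(-11737, Mul(2, -6, -138))) = Add(Add(Rational(-8037, 3715), Rational(18103, 21526)), Add(-11737, 1656)) = Add(Rational(-105751817, 79969090), -10081) = Rational(-806274148107, 79969090)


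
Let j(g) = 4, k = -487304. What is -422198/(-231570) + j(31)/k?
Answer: 25717230989/14105623410 ≈ 1.8232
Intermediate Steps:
-422198/(-231570) + j(31)/k = -422198/(-231570) + 4/(-487304) = -422198*(-1/231570) + 4*(-1/487304) = 211099/115785 - 1/121826 = 25717230989/14105623410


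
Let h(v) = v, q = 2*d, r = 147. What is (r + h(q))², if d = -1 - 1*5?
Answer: 18225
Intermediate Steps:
d = -6 (d = -1 - 5 = -6)
q = -12 (q = 2*(-6) = -12)
(r + h(q))² = (147 - 12)² = 135² = 18225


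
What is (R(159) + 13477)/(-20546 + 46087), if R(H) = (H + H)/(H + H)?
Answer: 13478/25541 ≈ 0.52770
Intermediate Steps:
R(H) = 1 (R(H) = (2*H)/((2*H)) = (2*H)*(1/(2*H)) = 1)
(R(159) + 13477)/(-20546 + 46087) = (1 + 13477)/(-20546 + 46087) = 13478/25541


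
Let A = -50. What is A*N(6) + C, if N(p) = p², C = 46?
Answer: -1754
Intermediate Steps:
A*N(6) + C = -50*6² + 46 = -50*36 + 46 = -1800 + 46 = -1754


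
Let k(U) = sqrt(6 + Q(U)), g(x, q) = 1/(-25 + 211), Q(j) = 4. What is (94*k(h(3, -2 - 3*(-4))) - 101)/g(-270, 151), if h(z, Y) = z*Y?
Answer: -18786 + 17484*sqrt(10) ≈ 36503.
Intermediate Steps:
h(z, Y) = Y*z
g(x, q) = 1/186
k(U) = sqrt(10) (k(U) = sqrt(6 + 4) = sqrt(10))
(94*k(h(3, -2 - 3*(-4))) - 101)/g(-270, 151) = (94*sqrt(10) - 101)/(1/186) = (-101 + 94*sqrt(10))*186 = -18786 + 17484*sqrt(10)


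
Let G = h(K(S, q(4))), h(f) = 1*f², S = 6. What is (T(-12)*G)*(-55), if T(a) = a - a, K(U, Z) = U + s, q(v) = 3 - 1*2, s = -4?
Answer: 0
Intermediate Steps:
q(v) = 1 (q(v) = 3 - 2 = 1)
K(U, Z) = -4 + U (K(U, Z) = U - 4 = -4 + U)
h(f) = f²
T(a) = 0
G = 4 (G = (-4 + 6)² = 2² = 4)
(T(-12)*G)*(-55) = (0*4)*(-55) = 0*(-55) = 0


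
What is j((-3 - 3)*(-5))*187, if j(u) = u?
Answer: 5610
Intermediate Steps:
j((-3 - 3)*(-5))*187 = ((-3 - 3)*(-5))*187 = -6*(-5)*187 = 30*187 = 5610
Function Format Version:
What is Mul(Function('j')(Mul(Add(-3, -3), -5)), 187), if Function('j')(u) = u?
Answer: 5610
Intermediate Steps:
Mul(Function('j')(Mul(Add(-3, -3), -5)), 187) = Mul(Mul(Add(-3, -3), -5), 187) = Mul(Mul(-6, -5), 187) = Mul(30, 187) = 5610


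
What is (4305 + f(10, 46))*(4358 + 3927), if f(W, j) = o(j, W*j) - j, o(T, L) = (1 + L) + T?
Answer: 39486310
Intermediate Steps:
o(T, L) = 1 + L + T
f(W, j) = 1 + W*j (f(W, j) = (1 + W*j + j) - j = (1 + j + W*j) - j = 1 + W*j)
(4305 + f(10, 46))*(4358 + 3927) = (4305 + (1 + 10*46))*(4358 + 3927) = (4305 + (1 + 460))*8285 = (4305 + 461)*8285 = 4766*8285 = 39486310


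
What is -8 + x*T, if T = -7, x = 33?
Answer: -239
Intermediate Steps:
-8 + x*T = -8 + 33*(-7) = -8 - 231 = -239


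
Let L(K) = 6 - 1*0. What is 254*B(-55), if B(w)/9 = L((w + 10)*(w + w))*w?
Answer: -754380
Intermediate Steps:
L(K) = 6 (L(K) = 6 + 0 = 6)
B(w) = 54*w (B(w) = 9*(6*w) = 54*w)
254*B(-55) = 254*(54*(-55)) = 254*(-2970) = -754380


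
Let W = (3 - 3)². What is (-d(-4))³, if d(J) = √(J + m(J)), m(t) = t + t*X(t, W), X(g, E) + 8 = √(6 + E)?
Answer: -8*(6 - √6)^(3/2) ≈ -53.521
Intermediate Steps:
W = 0 (W = 0² = 0)
X(g, E) = -8 + √(6 + E)
m(t) = t + t*(-8 + √6) (m(t) = t + t*(-8 + √(6 + 0)) = t + t*(-8 + √6))
d(J) = √(J + J*(-7 + √6))
(-d(-4))³ = (-√(-4*(-6 + √6)))³ = (-√(24 - 4*√6))³ = -(24 - 4*√6)^(3/2)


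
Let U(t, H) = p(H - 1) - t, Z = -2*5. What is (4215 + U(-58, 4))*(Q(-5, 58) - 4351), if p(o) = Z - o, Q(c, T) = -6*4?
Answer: -18637500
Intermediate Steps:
Q(c, T) = -24
Z = -10
p(o) = -10 - o
U(t, H) = -9 - H - t (U(t, H) = (-10 - (H - 1)) - t = (-10 - (-1 + H)) - t = (-10 + (1 - H)) - t = (-9 - H) - t = -9 - H - t)
(4215 + U(-58, 4))*(Q(-5, 58) - 4351) = (4215 + (-9 - 1*4 - 1*(-58)))*(-24 - 4351) = (4215 + (-9 - 4 + 58))*(-4375) = (4215 + 45)*(-4375) = 4260*(-4375) = -18637500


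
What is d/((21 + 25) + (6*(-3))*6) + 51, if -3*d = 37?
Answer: 9523/186 ≈ 51.199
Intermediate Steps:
d = -37/3 (d = -⅓*37 = -37/3 ≈ -12.333)
d/((21 + 25) + (6*(-3))*6) + 51 = -37/3/((21 + 25) + (6*(-3))*6) + 51 = -37/3/(46 - 18*6) + 51 = -37/3/(46 - 108) + 51 = -37/3/(-62) + 51 = -1/62*(-37/3) + 51 = 37/186 + 51 = 9523/186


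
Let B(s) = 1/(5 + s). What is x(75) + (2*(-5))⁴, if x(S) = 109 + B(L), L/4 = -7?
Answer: 232506/23 ≈ 10109.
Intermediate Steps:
L = -28 (L = 4*(-7) = -28)
x(S) = 2506/23 (x(S) = 109 + 1/(5 - 28) = 109 + 1/(-23) = 109 - 1/23 = 2506/23)
x(75) + (2*(-5))⁴ = 2506/23 + (2*(-5))⁴ = 2506/23 + (-10)⁴ = 2506/23 + 10000 = 232506/23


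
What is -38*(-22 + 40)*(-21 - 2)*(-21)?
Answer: -330372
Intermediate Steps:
-38*(-22 + 40)*(-21 - 2)*(-21) = -684*(-23)*(-21) = -38*(-414)*(-21) = 15732*(-21) = -330372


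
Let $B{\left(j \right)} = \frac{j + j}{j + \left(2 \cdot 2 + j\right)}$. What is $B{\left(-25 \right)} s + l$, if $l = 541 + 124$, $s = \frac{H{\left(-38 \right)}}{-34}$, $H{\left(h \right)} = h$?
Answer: $\frac{260490}{391} \approx 666.21$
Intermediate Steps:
$B{\left(j \right)} = \frac{2 j}{4 + 2 j}$ ($B{\left(j \right)} = \frac{2 j}{j + \left(4 + j\right)} = \frac{2 j}{4 + 2 j}$)
$s = \frac{19}{17}$ ($s = - \frac{38}{-34} = \left(-38\right) \left(- \frac{1}{34}\right) = \frac{19}{17} \approx 1.1176$)
$l = 665$
$B{\left(-25 \right)} s + l = - \frac{25}{2 - 25} \cdot \frac{19}{17} + 665 = - \frac{25}{-23} \cdot \frac{19}{17} + 665 = \left(-25\right) \left(- \frac{1}{23}\right) \frac{19}{17} + 665 = \frac{25}{23} \cdot \frac{19}{17} + 665 = \frac{475}{391} + 665 = \frac{260490}{391}$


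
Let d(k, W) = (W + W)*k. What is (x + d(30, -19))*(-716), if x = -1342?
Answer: 1777112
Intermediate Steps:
d(k, W) = 2*W*k (d(k, W) = (2*W)*k = 2*W*k)
(x + d(30, -19))*(-716) = (-1342 + 2*(-19)*30)*(-716) = (-1342 - 1140)*(-716) = -2482*(-716) = 1777112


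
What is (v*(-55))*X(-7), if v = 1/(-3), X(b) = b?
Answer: -385/3 ≈ -128.33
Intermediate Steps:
v = -1/3 ≈ -0.33333
(v*(-55))*X(-7) = -1/3*(-55)*(-7) = (55/3)*(-7) = -385/3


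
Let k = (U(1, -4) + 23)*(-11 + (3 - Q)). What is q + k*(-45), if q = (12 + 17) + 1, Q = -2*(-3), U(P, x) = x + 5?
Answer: 15150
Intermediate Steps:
U(P, x) = 5 + x
Q = 6
k = -336 (k = ((5 - 4) + 23)*(-11 + (3 - 1*6)) = (1 + 23)*(-11 + (3 - 6)) = 24*(-11 - 3) = 24*(-14) = -336)
q = 30 (q = 29 + 1 = 30)
q + k*(-45) = 30 - 336*(-45) = 30 + 15120 = 15150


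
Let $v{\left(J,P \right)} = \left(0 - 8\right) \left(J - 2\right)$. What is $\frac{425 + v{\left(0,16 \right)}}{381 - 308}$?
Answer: $\frac{441}{73} \approx 6.0411$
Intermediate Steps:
$v{\left(J,P \right)} = 16 - 8 J$ ($v{\left(J,P \right)} = - 8 \left(-2 + J\right) = 16 - 8 J$)
$\frac{425 + v{\left(0,16 \right)}}{381 - 308} = \frac{425 + \left(16 - 0\right)}{381 - 308} = \frac{425 + \left(16 + 0\right)}{73} = \left(425 + 16\right) \frac{1}{73} = 441 \cdot \frac{1}{73} = \frac{441}{73}$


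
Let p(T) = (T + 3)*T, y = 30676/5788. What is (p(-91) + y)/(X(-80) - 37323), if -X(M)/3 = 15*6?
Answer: -11595245/54397071 ≈ -0.21316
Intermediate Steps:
y = 7669/1447 (y = 30676*(1/5788) = 7669/1447 ≈ 5.2999)
X(M) = -270 (X(M) = -45*6 = -3*90 = -270)
p(T) = T*(3 + T) (p(T) = (3 + T)*T = T*(3 + T))
(p(-91) + y)/(X(-80) - 37323) = (-91*(3 - 91) + 7669/1447)/(-270 - 37323) = (-91*(-88) + 7669/1447)/(-37593) = (8008 + 7669/1447)*(-1/37593) = (11595245/1447)*(-1/37593) = -11595245/54397071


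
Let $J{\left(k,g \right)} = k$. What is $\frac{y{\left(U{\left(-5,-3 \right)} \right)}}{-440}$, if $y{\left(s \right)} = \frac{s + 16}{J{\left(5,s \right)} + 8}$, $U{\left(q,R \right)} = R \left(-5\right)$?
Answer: $- \frac{31}{5720} \approx -0.0054196$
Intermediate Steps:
$U{\left(q,R \right)} = - 5 R$
$y{\left(s \right)} = \frac{16}{13} + \frac{s}{13}$ ($y{\left(s \right)} = \frac{s + 16}{5 + 8} = \frac{16 + s}{13} = \left(16 + s\right) \frac{1}{13} = \frac{16}{13} + \frac{s}{13}$)
$\frac{y{\left(U{\left(-5,-3 \right)} \right)}}{-440} = \frac{\frac{16}{13} + \frac{\left(-5\right) \left(-3\right)}{13}}{-440} = \left(\frac{16}{13} + \frac{1}{13} \cdot 15\right) \left(- \frac{1}{440}\right) = \left(\frac{16}{13} + \frac{15}{13}\right) \left(- \frac{1}{440}\right) = \frac{31}{13} \left(- \frac{1}{440}\right) = - \frac{31}{5720}$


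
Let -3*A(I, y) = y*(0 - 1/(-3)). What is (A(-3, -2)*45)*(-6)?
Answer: -60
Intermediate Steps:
A(I, y) = -y/9 (A(I, y) = -y*(0 - 1/(-3))/3 = -y*(0 - 1*(-⅓))/3 = -y*(0 + ⅓)/3 = -y/(3*3) = -y/9)
(A(-3, -2)*45)*(-6) = (-⅑*(-2)*45)*(-6) = ((2/9)*45)*(-6) = 10*(-6) = -60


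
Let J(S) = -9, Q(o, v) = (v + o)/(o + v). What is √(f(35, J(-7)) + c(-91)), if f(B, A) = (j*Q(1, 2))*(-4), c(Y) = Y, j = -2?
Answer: I*√83 ≈ 9.1104*I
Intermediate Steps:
Q(o, v) = 1 (Q(o, v) = (o + v)/(o + v) = 1)
f(B, A) = 8 (f(B, A) = -2*1*(-4) = -2*(-4) = 8)
√(f(35, J(-7)) + c(-91)) = √(8 - 91) = √(-83) = I*√83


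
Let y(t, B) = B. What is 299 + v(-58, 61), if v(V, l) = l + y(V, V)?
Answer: 302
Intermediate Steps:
v(V, l) = V + l (v(V, l) = l + V = V + l)
299 + v(-58, 61) = 299 + (-58 + 61) = 299 + 3 = 302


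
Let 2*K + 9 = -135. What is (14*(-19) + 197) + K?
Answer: -141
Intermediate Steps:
K = -72 (K = -9/2 + (½)*(-135) = -9/2 - 135/2 = -72)
(14*(-19) + 197) + K = (14*(-19) + 197) - 72 = (-266 + 197) - 72 = -69 - 72 = -141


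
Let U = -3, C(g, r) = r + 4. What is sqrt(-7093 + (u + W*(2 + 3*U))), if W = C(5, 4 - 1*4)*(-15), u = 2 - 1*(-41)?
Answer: I*sqrt(6630) ≈ 81.425*I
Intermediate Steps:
u = 43 (u = 2 + 41 = 43)
C(g, r) = 4 + r
W = -60 (W = (4 + (4 - 1*4))*(-15) = (4 + (4 - 4))*(-15) = (4 + 0)*(-15) = 4*(-15) = -60)
sqrt(-7093 + (u + W*(2 + 3*U))) = sqrt(-7093 + (43 - 60*(2 + 3*(-3)))) = sqrt(-7093 + (43 - 60*(2 - 9))) = sqrt(-7093 + (43 - 60*(-7))) = sqrt(-7093 + (43 + 420)) = sqrt(-7093 + 463) = sqrt(-6630) = I*sqrt(6630)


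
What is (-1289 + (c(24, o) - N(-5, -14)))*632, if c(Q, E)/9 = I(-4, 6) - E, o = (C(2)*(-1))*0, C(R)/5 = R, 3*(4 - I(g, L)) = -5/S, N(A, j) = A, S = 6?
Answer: -787156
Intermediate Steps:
I(g, L) = 77/18 (I(g, L) = 4 - (-5)/(3*6) = 4 - ⅓*(-⅚) = 4 + 5/18 = 77/18)
C(R) = 5*R
o = 0 (o = ((5*2)*(-1))*0 = (10*(-1))*0 = -10*0 = 0)
c(Q, E) = 77/2 - 9*E (c(Q, E) = 9*(77/18 - E) = 77/2 - 9*E)
(-1289 + (c(24, o) - N(-5, -14)))*632 = (-1289 + ((77/2 - 9*0) - 1*(-5)))*632 = (-1289 + ((77/2 + 0) + 5))*632 = (-1289 + (77/2 + 5))*632 = (-1289 + 87/2)*632 = -2491/2*632 = -787156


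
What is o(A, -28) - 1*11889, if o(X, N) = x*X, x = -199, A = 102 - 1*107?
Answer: -10894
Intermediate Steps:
A = -5 (A = 102 - 107 = -5)
o(X, N) = -199*X
o(A, -28) - 1*11889 = -199*(-5) - 1*11889 = 995 - 11889 = -10894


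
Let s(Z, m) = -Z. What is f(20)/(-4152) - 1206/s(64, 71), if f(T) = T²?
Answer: 311357/16608 ≈ 18.747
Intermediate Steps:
f(20)/(-4152) - 1206/s(64, 71) = 20²/(-4152) - 1206/((-1*64)) = 400*(-1/4152) - 1206/(-64) = -50/519 - 1206*(-1/64) = -50/519 + 603/32 = 311357/16608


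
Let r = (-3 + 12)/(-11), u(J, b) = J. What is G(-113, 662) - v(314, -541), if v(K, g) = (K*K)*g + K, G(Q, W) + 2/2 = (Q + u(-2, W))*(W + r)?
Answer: 585904936/11 ≈ 5.3264e+7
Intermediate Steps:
r = -9/11 (r = -1/11*9 = -9/11 ≈ -0.81818)
G(Q, W) = -1 + (-2 + Q)*(-9/11 + W) (G(Q, W) = -1 + (Q - 2)*(W - 9/11) = -1 + (-2 + Q)*(-9/11 + W))
v(K, g) = K + g*K² (v(K, g) = K²*g + K = g*K² + K = K + g*K²)
G(-113, 662) - v(314, -541) = (7/11 - 2*662 - 9/11*(-113) - 113*662) - 314*(1 + 314*(-541)) = (7/11 - 1324 + 1017/11 - 74806) - 314*(1 - 169874) = -836406/11 - 314*(-169873) = -836406/11 - 1*(-53340122) = -836406/11 + 53340122 = 585904936/11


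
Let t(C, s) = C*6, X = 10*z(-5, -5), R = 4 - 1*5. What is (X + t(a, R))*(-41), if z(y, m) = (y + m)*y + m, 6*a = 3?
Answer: -18573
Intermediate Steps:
R = -1 (R = 4 - 5 = -1)
a = ½ (a = (⅙)*3 = ½ ≈ 0.50000)
z(y, m) = m + y*(m + y) (z(y, m) = (m + y)*y + m = y*(m + y) + m = m + y*(m + y))
X = 450 (X = 10*(-5 + (-5)² - 5*(-5)) = 10*(-5 + 25 + 25) = 10*45 = 450)
t(C, s) = 6*C
(X + t(a, R))*(-41) = (450 + 6*(½))*(-41) = (450 + 3)*(-41) = 453*(-41) = -18573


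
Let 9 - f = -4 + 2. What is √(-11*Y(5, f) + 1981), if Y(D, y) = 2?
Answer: √1959 ≈ 44.261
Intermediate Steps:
f = 11 (f = 9 - (-4 + 2) = 9 - 1*(-2) = 9 + 2 = 11)
√(-11*Y(5, f) + 1981) = √(-11*2 + 1981) = √(-22 + 1981) = √1959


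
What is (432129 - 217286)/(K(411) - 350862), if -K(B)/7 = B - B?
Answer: -214843/350862 ≈ -0.61233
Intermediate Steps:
K(B) = 0 (K(B) = -7*(B - B) = -7*0 = 0)
(432129 - 217286)/(K(411) - 350862) = (432129 - 217286)/(0 - 350862) = 214843/(-350862) = 214843*(-1/350862) = -214843/350862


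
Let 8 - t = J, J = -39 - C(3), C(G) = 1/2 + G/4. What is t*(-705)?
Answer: -136065/4 ≈ -34016.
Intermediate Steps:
C(G) = ½ + G/4 (C(G) = 1*(½) + G*(¼) = ½ + G/4)
J = -161/4 (J = -39 - (½ + (¼)*3) = -39 - (½ + ¾) = -39 - 1*5/4 = -39 - 5/4 = -161/4 ≈ -40.250)
t = 193/4 (t = 8 - 1*(-161/4) = 8 + 161/4 = 193/4 ≈ 48.250)
t*(-705) = (193/4)*(-705) = -136065/4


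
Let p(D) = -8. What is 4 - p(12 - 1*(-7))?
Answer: 12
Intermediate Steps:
4 - p(12 - 1*(-7)) = 4 - 1*(-8) = 4 + 8 = 12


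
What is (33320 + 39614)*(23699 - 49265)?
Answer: -1864630644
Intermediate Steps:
(33320 + 39614)*(23699 - 49265) = 72934*(-25566) = -1864630644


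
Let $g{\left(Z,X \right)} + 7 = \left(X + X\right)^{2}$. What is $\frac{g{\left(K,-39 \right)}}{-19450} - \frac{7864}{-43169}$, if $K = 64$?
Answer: $- \frac{109383213}{839637050} \approx -0.13027$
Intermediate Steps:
$g{\left(Z,X \right)} = -7 + 4 X^{2}$ ($g{\left(Z,X \right)} = -7 + \left(X + X\right)^{2} = -7 + \left(2 X\right)^{2} = -7 + 4 X^{2}$)
$\frac{g{\left(K,-39 \right)}}{-19450} - \frac{7864}{-43169} = \frac{-7 + 4 \left(-39\right)^{2}}{-19450} - \frac{7864}{-43169} = \left(-7 + 4 \cdot 1521\right) \left(- \frac{1}{19450}\right) - - \frac{7864}{43169} = \left(-7 + 6084\right) \left(- \frac{1}{19450}\right) + \frac{7864}{43169} = 6077 \left(- \frac{1}{19450}\right) + \frac{7864}{43169} = - \frac{6077}{19450} + \frac{7864}{43169} = - \frac{109383213}{839637050}$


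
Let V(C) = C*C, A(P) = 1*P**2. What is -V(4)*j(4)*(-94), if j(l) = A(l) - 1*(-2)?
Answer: 27072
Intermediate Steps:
A(P) = P**2
V(C) = C**2
j(l) = 2 + l**2 (j(l) = l**2 - 1*(-2) = l**2 + 2 = 2 + l**2)
-V(4)*j(4)*(-94) = -4**2*(2 + 4**2)*(-94) = -16*(2 + 16)*(-94) = -16*18*(-94) = -288*(-94) = -1*(-27072) = 27072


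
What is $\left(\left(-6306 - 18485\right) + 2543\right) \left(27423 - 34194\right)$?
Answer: $150641208$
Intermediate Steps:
$\left(\left(-6306 - 18485\right) + 2543\right) \left(27423 - 34194\right) = \left(\left(-6306 - 18485\right) + 2543\right) \left(-6771\right) = \left(-24791 + 2543\right) \left(-6771\right) = \left(-22248\right) \left(-6771\right) = 150641208$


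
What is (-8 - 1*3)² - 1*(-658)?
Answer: 779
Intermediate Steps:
(-8 - 1*3)² - 1*(-658) = (-8 - 3)² + 658 = (-11)² + 658 = 121 + 658 = 779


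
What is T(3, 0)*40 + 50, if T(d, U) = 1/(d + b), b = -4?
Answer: 10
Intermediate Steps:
T(d, U) = 1/(-4 + d) (T(d, U) = 1/(d - 4) = 1/(-4 + d))
T(3, 0)*40 + 50 = 40/(-4 + 3) + 50 = 40/(-1) + 50 = -1*40 + 50 = -40 + 50 = 10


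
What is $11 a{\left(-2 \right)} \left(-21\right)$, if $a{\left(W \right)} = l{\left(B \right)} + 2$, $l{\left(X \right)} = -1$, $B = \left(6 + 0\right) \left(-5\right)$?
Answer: $-231$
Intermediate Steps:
$B = -30$ ($B = 6 \left(-5\right) = -30$)
$a{\left(W \right)} = 1$ ($a{\left(W \right)} = -1 + 2 = 1$)
$11 a{\left(-2 \right)} \left(-21\right) = 11 \cdot 1 \left(-21\right) = 11 \left(-21\right) = -231$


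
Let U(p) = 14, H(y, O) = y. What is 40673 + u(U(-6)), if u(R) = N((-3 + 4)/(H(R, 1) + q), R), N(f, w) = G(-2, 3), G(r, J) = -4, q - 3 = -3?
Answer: 40669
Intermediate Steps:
q = 0 (q = 3 - 3 = 0)
N(f, w) = -4
u(R) = -4
40673 + u(U(-6)) = 40673 - 4 = 40669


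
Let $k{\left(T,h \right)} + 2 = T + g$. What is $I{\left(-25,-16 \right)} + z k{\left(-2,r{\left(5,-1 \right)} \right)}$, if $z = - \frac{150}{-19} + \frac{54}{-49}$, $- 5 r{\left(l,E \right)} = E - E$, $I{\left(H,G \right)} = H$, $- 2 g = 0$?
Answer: $- \frac{48571}{931} \approx -52.171$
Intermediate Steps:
$g = 0$ ($g = \left(- \frac{1}{2}\right) 0 = 0$)
$r{\left(l,E \right)} = 0$ ($r{\left(l,E \right)} = - \frac{E - E}{5} = \left(- \frac{1}{5}\right) 0 = 0$)
$z = \frac{6324}{931}$ ($z = \left(-150\right) \left(- \frac{1}{19}\right) + 54 \left(- \frac{1}{49}\right) = \frac{150}{19} - \frac{54}{49} = \frac{6324}{931} \approx 6.7927$)
$k{\left(T,h \right)} = -2 + T$ ($k{\left(T,h \right)} = -2 + \left(T + 0\right) = -2 + T$)
$I{\left(-25,-16 \right)} + z k{\left(-2,r{\left(5,-1 \right)} \right)} = -25 + \frac{6324 \left(-2 - 2\right)}{931} = -25 + \frac{6324}{931} \left(-4\right) = -25 - \frac{25296}{931} = - \frac{48571}{931}$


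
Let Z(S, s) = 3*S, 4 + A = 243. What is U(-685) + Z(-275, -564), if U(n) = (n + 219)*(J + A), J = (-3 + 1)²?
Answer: -114063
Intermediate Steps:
A = 239 (A = -4 + 243 = 239)
J = 4 (J = (-2)² = 4)
U(n) = 53217 + 243*n (U(n) = (n + 219)*(4 + 239) = (219 + n)*243 = 53217 + 243*n)
U(-685) + Z(-275, -564) = (53217 + 243*(-685)) + 3*(-275) = (53217 - 166455) - 825 = -113238 - 825 = -114063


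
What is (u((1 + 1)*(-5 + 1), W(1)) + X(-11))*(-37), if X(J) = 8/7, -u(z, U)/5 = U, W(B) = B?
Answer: 999/7 ≈ 142.71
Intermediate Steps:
u(z, U) = -5*U
X(J) = 8/7 (X(J) = 8*(⅐) = 8/7)
(u((1 + 1)*(-5 + 1), W(1)) + X(-11))*(-37) = (-5*1 + 8/7)*(-37) = (-5 + 8/7)*(-37) = -27/7*(-37) = 999/7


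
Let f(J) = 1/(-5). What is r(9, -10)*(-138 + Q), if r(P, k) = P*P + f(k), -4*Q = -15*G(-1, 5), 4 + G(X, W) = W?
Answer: -54237/5 ≈ -10847.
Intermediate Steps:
G(X, W) = -4 + W
f(J) = -⅕
Q = 15/4 (Q = -(-15)*(-4 + 5)/4 = -(-15)/4 = -¼*(-15) = 15/4 ≈ 3.7500)
r(P, k) = -⅕ + P² (r(P, k) = P*P - ⅕ = P² - ⅕ = -⅕ + P²)
r(9, -10)*(-138 + Q) = (-⅕ + 9²)*(-138 + 15/4) = (-⅕ + 81)*(-537/4) = (404/5)*(-537/4) = -54237/5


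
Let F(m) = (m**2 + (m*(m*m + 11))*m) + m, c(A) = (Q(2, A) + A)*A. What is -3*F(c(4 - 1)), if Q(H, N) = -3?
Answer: 0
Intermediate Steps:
c(A) = A*(-3 + A) (c(A) = (-3 + A)*A = A*(-3 + A))
F(m) = m + m**2 + m**2*(11 + m**2) (F(m) = (m**2 + (m*(m**2 + 11))*m) + m = (m**2 + (m*(11 + m**2))*m) + m = (m**2 + m**2*(11 + m**2)) + m = m + m**2 + m**2*(11 + m**2))
-3*F(c(4 - 1)) = -3*(4 - 1)*(-3 + (4 - 1))*(1 + ((4 - 1)*(-3 + (4 - 1)))**3 + 12*((4 - 1)*(-3 + (4 - 1)))) = -3*3*(-3 + 3)*(1 + (3*(-3 + 3))**3 + 12*(3*(-3 + 3))) = -3*3*0*(1 + (3*0)**3 + 12*(3*0)) = -0*(1 + 0**3 + 12*0) = -0*(1 + 0 + 0) = -0 = -3*0 = 0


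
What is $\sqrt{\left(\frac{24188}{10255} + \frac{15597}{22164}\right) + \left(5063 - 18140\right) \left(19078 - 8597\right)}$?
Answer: $\frac{i \sqrt{196687131519138617894635}}{37881970} \approx 11707.0 i$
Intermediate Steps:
$\sqrt{\left(\frac{24188}{10255} + \frac{15597}{22164}\right) + \left(5063 - 18140\right) \left(19078 - 8597\right)} = \sqrt{\left(24188 \cdot \frac{1}{10255} + 15597 \cdot \frac{1}{22164}\right) - 137060037} = \sqrt{\left(\frac{24188}{10255} + \frac{5199}{7388}\right) - 137060037} = \sqrt{\frac{232016689}{75763940} - 137060037} = \sqrt{- \frac{10384208187649091}{75763940}} = \frac{i \sqrt{196687131519138617894635}}{37881970}$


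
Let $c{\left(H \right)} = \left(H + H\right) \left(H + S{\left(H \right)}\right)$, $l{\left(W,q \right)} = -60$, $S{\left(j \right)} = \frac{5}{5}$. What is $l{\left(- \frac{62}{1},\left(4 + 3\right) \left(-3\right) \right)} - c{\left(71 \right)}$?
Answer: $-10284$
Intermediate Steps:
$S{\left(j \right)} = 1$ ($S{\left(j \right)} = 5 \cdot \frac{1}{5} = 1$)
$c{\left(H \right)} = 2 H \left(1 + H\right)$ ($c{\left(H \right)} = \left(H + H\right) \left(H + 1\right) = 2 H \left(1 + H\right)$)
$l{\left(- \frac{62}{1},\left(4 + 3\right) \left(-3\right) \right)} - c{\left(71 \right)} = -60 - 2 \cdot 71 \left(1 + 71\right) = -60 - 2 \cdot 71 \cdot 72 = -60 - 10224 = -10284$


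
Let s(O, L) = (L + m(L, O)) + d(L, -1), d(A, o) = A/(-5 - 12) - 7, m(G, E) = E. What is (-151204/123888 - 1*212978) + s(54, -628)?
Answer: -112425131117/526524 ≈ -2.1352e+5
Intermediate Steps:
d(A, o) = -7 - A/17 (d(A, o) = A/(-17) - 7 = -A/17 - 7 = -7 - A/17)
s(O, L) = -7 + O + 16*L/17 (s(O, L) = (L + O) + (-7 - L/17) = -7 + O + 16*L/17)
(-151204/123888 - 1*212978) + s(54, -628) = (-151204/123888 - 1*212978) + (-7 + 54 + (16/17)*(-628)) = (-151204*1/123888 - 212978) + (-7 + 54 - 10048/17) = (-37801/30972 - 212978) - 9249/17 = -6596392417/30972 - 9249/17 = -112425131117/526524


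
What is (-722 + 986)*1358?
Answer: 358512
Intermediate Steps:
(-722 + 986)*1358 = 264*1358 = 358512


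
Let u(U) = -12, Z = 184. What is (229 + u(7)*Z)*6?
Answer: -11874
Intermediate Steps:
(229 + u(7)*Z)*6 = (229 - 12*184)*6 = (229 - 2208)*6 = -1979*6 = -11874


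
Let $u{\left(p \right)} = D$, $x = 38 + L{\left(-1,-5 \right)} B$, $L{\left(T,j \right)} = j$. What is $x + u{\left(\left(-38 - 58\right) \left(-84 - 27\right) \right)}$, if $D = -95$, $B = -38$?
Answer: $133$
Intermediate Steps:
$x = 228$ ($x = 38 - -190 = 38 + 190 = 228$)
$u{\left(p \right)} = -95$
$x + u{\left(\left(-38 - 58\right) \left(-84 - 27\right) \right)} = 228 - 95 = 133$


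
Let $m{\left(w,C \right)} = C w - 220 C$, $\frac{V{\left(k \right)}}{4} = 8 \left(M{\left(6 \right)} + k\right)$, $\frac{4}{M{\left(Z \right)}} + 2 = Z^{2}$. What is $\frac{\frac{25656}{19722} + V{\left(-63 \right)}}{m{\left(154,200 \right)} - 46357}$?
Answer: $\frac{112369004}{3327985603} \approx 0.033765$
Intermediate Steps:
$M{\left(Z \right)} = \frac{4}{-2 + Z^{2}}$
$V{\left(k \right)} = \frac{64}{17} + 32 k$ ($V{\left(k \right)} = 4 \cdot 8 \left(\frac{4}{-2 + 6^{2}} + k\right) = 4 \cdot 8 \left(\frac{4}{-2 + 36} + k\right) = 4 \cdot 8 \left(\frac{4}{34} + k\right) = 4 \cdot 8 \left(4 \cdot \frac{1}{34} + k\right) = 4 \cdot 8 \left(\frac{2}{17} + k\right) = 4 \left(\frac{16}{17} + 8 k\right) = \frac{64}{17} + 32 k$)
$m{\left(w,C \right)} = - 220 C + C w$
$\frac{\frac{25656}{19722} + V{\left(-63 \right)}}{m{\left(154,200 \right)} - 46357} = \frac{\frac{25656}{19722} + \left(\frac{64}{17} + 32 \left(-63\right)\right)}{200 \left(-220 + 154\right) - 46357} = \frac{25656 \cdot \frac{1}{19722} + \left(\frac{64}{17} - 2016\right)}{200 \left(-66\right) - 46357} = \frac{\frac{4276}{3287} - \frac{34208}{17}}{-13200 - 46357} = - \frac{112369004}{55879 \left(-59557\right)} = \left(- \frac{112369004}{55879}\right) \left(- \frac{1}{59557}\right) = \frac{112369004}{3327985603}$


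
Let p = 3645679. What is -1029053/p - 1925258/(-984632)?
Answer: 3002817073343/1794826102564 ≈ 1.6730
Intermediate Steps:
-1029053/p - 1925258/(-984632) = -1029053/3645679 - 1925258/(-984632) = -1029053*1/3645679 - 1925258*(-1/984632) = -1029053/3645679 + 962629/492316 = 3002817073343/1794826102564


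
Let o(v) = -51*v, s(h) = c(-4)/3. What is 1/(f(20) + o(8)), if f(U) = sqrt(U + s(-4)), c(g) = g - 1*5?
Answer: -24/9791 - sqrt(17)/166447 ≈ -0.0024760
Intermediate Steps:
c(g) = -5 + g (c(g) = g - 5 = -5 + g)
s(h) = -3 (s(h) = (-5 - 4)/3 = -9*1/3 = -3)
f(U) = sqrt(-3 + U) (f(U) = sqrt(U - 3) = sqrt(-3 + U))
1/(f(20) + o(8)) = 1/(sqrt(-3 + 20) - 51*8) = 1/(sqrt(17) - 408) = 1/(-408 + sqrt(17))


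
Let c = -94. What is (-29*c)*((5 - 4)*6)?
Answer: 16356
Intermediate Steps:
(-29*c)*((5 - 4)*6) = (-29*(-94))*((5 - 4)*6) = 2726*(1*6) = 2726*6 = 16356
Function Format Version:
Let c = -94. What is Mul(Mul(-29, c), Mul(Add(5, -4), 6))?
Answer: 16356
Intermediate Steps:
Mul(Mul(-29, c), Mul(Add(5, -4), 6)) = Mul(Mul(-29, -94), Mul(Add(5, -4), 6)) = Mul(2726, Mul(1, 6)) = Mul(2726, 6) = 16356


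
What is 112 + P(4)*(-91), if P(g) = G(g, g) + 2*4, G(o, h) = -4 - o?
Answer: 112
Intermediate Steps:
P(g) = 4 - g (P(g) = (-4 - g) + 2*4 = (-4 - g) + 8 = 4 - g)
112 + P(4)*(-91) = 112 + (4 - 1*4)*(-91) = 112 + (4 - 4)*(-91) = 112 + 0*(-91) = 112 + 0 = 112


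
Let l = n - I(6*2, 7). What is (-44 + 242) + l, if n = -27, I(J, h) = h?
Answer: 164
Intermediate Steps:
l = -34 (l = -27 - 1*7 = -27 - 7 = -34)
(-44 + 242) + l = (-44 + 242) - 34 = 198 - 34 = 164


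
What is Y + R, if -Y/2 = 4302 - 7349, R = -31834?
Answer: -25740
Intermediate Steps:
Y = 6094 (Y = -2*(4302 - 7349) = -2*(-3047) = 6094)
Y + R = 6094 - 31834 = -25740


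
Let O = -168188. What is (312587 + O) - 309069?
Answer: -164670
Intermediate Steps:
(312587 + O) - 309069 = (312587 - 168188) - 309069 = 144399 - 309069 = -164670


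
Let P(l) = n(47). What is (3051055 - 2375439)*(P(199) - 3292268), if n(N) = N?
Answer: -2224277183136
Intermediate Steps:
P(l) = 47
(3051055 - 2375439)*(P(199) - 3292268) = (3051055 - 2375439)*(47 - 3292268) = 675616*(-3292221) = -2224277183136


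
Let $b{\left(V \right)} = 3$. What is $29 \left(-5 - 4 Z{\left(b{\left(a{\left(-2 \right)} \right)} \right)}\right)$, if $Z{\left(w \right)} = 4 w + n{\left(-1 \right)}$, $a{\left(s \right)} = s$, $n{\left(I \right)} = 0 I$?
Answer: $-1537$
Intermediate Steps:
$n{\left(I \right)} = 0$
$Z{\left(w \right)} = 4 w$ ($Z{\left(w \right)} = 4 w + 0 = 4 w$)
$29 \left(-5 - 4 Z{\left(b{\left(a{\left(-2 \right)} \right)} \right)}\right) = 29 \left(-5 - 4 \cdot 4 \cdot 3\right) = 29 \left(-5 - 48\right) = 29 \left(-53\right) = -1537$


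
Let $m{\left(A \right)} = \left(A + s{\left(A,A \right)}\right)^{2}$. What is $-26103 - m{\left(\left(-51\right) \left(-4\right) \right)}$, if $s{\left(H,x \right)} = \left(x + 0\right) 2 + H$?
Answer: $-691959$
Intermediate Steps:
$s{\left(H,x \right)} = H + 2 x$ ($s{\left(H,x \right)} = x 2 + H = 2 x + H = H + 2 x$)
$m{\left(A \right)} = 16 A^{2}$ ($m{\left(A \right)} = \left(A + \left(A + 2 A\right)\right)^{2} = \left(A + 3 A\right)^{2} = \left(4 A\right)^{2} = 16 A^{2}$)
$-26103 - m{\left(\left(-51\right) \left(-4\right) \right)} = -26103 - 16 \left(\left(-51\right) \left(-4\right)\right)^{2} = -26103 - 16 \cdot 204^{2} = -26103 - 16 \cdot 41616 = -26103 - 665856 = -691959$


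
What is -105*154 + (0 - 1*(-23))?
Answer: -16147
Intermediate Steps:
-105*154 + (0 - 1*(-23)) = -16170 + (0 + 23) = -16170 + 23 = -16147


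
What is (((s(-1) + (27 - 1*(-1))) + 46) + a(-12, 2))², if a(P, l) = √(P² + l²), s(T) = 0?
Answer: 5624 + 296*√37 ≈ 7424.5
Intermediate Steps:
(((s(-1) + (27 - 1*(-1))) + 46) + a(-12, 2))² = (((0 + (27 - 1*(-1))) + 46) + √((-12)² + 2²))² = (((0 + (27 + 1)) + 46) + √(144 + 4))² = (((0 + 28) + 46) + √148)² = ((28 + 46) + 2*√37)² = (74 + 2*√37)²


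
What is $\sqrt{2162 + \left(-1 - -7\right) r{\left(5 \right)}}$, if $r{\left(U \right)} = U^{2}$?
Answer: $34 \sqrt{2} \approx 48.083$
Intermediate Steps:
$\sqrt{2162 + \left(-1 - -7\right) r{\left(5 \right)}} = \sqrt{2162 + \left(-1 - -7\right) 5^{2}} = \sqrt{2162 + \left(-1 + 7\right) 25} = \sqrt{2162 + 6 \cdot 25} = \sqrt{2162 + 150} = \sqrt{2312} = 34 \sqrt{2}$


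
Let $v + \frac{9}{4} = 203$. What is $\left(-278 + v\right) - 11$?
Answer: $- \frac{353}{4} \approx -88.25$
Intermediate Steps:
$v = \frac{803}{4}$ ($v = - \frac{9}{4} + 203 = \frac{803}{4} \approx 200.75$)
$\left(-278 + v\right) - 11 = \left(-278 + \frac{803}{4}\right) - 11 = - \frac{309}{4} - 11 = - \frac{353}{4}$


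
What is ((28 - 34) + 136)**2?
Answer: 16900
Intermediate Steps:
((28 - 34) + 136)**2 = (-6 + 136)**2 = 130**2 = 16900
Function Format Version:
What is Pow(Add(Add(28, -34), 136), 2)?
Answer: 16900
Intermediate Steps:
Pow(Add(Add(28, -34), 136), 2) = Pow(Add(-6, 136), 2) = Pow(130, 2) = 16900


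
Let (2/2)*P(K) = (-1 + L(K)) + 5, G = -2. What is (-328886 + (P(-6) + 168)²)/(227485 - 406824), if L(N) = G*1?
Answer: 299986/179339 ≈ 1.6727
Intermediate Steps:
L(N) = -2 (L(N) = -2*1 = -2)
P(K) = 2 (P(K) = (-1 - 2) + 5 = -3 + 5 = 2)
(-328886 + (P(-6) + 168)²)/(227485 - 406824) = (-328886 + (2 + 168)²)/(227485 - 406824) = (-328886 + 170²)/(-179339) = (-328886 + 28900)*(-1/179339) = -299986*(-1/179339) = 299986/179339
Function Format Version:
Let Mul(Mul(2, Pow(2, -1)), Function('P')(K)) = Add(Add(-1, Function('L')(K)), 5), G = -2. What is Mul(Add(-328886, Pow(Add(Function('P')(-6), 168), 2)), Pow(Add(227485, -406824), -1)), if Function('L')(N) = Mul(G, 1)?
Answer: Rational(299986, 179339) ≈ 1.6727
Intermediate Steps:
Function('L')(N) = -2 (Function('L')(N) = Mul(-2, 1) = -2)
Function('P')(K) = 2 (Function('P')(K) = Add(Add(-1, -2), 5) = Add(-3, 5) = 2)
Mul(Add(-328886, Pow(Add(Function('P')(-6), 168), 2)), Pow(Add(227485, -406824), -1)) = Mul(Add(-328886, Pow(Add(2, 168), 2)), Pow(Add(227485, -406824), -1)) = Mul(Add(-328886, Pow(170, 2)), Pow(-179339, -1)) = Mul(Add(-328886, 28900), Rational(-1, 179339)) = Mul(-299986, Rational(-1, 179339)) = Rational(299986, 179339)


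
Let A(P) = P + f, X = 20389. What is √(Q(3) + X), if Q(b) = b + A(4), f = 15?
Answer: √20411 ≈ 142.87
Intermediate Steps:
A(P) = 15 + P (A(P) = P + 15 = 15 + P)
Q(b) = 19 + b (Q(b) = b + (15 + 4) = b + 19 = 19 + b)
√(Q(3) + X) = √((19 + 3) + 20389) = √(22 + 20389) = √20411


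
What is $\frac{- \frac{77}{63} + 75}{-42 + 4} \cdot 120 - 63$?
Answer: $- \frac{16871}{57} \approx -295.98$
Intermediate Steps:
$\frac{- \frac{77}{63} + 75}{-42 + 4} \cdot 120 - 63 = \frac{\left(-77\right) \frac{1}{63} + 75}{-38} \cdot 120 - 63 = \left(- \frac{11}{9} + 75\right) \left(- \frac{1}{38}\right) 120 - 63 = \frac{664}{9} \left(- \frac{1}{38}\right) 120 - 63 = \left(- \frac{332}{171}\right) 120 - 63 = - \frac{13280}{57} - 63 = - \frac{16871}{57}$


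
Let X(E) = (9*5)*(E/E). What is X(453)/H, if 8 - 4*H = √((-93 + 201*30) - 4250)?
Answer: -480/541 - 60*√1687/541 ≈ -5.4425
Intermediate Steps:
H = 2 - √1687/4 (H = 2 - √((-93 + 201*30) - 4250)/4 = 2 - √((-93 + 6030) - 4250)/4 = 2 - √(5937 - 4250)/4 = 2 - √1687/4 ≈ -8.2683)
X(E) = 45 (X(E) = 45*1 = 45)
X(453)/H = 45/(2 - √1687/4)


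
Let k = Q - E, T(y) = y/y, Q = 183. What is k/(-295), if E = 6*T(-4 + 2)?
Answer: -3/5 ≈ -0.60000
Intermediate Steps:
T(y) = 1
E = 6 (E = 6*1 = 6)
k = 177 (k = 183 - 1*6 = 183 - 6 = 177)
k/(-295) = 177/(-295) = 177*(-1/295) = -3/5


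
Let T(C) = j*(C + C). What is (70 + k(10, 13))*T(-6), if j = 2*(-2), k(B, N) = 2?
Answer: 3456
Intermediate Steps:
j = -4
T(C) = -8*C (T(C) = -4*(C + C) = -8*C)
(70 + k(10, 13))*T(-6) = (70 + 2)*(-8*(-6)) = 72*48 = 3456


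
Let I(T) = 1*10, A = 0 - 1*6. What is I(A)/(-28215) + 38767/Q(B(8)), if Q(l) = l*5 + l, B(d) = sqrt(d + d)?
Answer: 72920711/45144 ≈ 1615.3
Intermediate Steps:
A = -6 (A = 0 - 6 = -6)
I(T) = 10
B(d) = sqrt(2)*sqrt(d) (B(d) = sqrt(2*d) = sqrt(2)*sqrt(d))
Q(l) = 6*l (Q(l) = 5*l + l = 6*l)
I(A)/(-28215) + 38767/Q(B(8)) = 10/(-28215) + 38767/((6*(sqrt(2)*sqrt(8)))) = 10*(-1/28215) + 38767/((6*(sqrt(2)*(2*sqrt(2))))) = -2/5643 + 38767/((6*4)) = -2/5643 + 38767/24 = 72920711/45144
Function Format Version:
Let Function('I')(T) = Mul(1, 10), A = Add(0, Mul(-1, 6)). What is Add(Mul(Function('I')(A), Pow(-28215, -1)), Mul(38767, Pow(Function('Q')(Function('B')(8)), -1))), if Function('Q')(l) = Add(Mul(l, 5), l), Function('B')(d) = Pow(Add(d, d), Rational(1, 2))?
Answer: Rational(72920711, 45144) ≈ 1615.3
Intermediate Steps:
A = -6 (A = Add(0, -6) = -6)
Function('I')(T) = 10
Function('B')(d) = Mul(Pow(2, Rational(1, 2)), Pow(d, Rational(1, 2))) (Function('B')(d) = Pow(Mul(2, d), Rational(1, 2)) = Mul(Pow(2, Rational(1, 2)), Pow(d, Rational(1, 2))))
Function('Q')(l) = Mul(6, l) (Function('Q')(l) = Add(Mul(5, l), l) = Mul(6, l))
Add(Mul(Function('I')(A), Pow(-28215, -1)), Mul(38767, Pow(Function('Q')(Function('B')(8)), -1))) = Add(Mul(10, Pow(-28215, -1)), Mul(38767, Pow(Mul(6, Mul(Pow(2, Rational(1, 2)), Pow(8, Rational(1, 2)))), -1))) = Add(Mul(10, Rational(-1, 28215)), Mul(38767, Pow(Mul(6, Mul(Pow(2, Rational(1, 2)), Mul(2, Pow(2, Rational(1, 2))))), -1))) = Add(Rational(-2, 5643), Mul(38767, Pow(Mul(6, 4), -1))) = Add(Rational(-2, 5643), Mul(38767, Pow(24, -1))) = Add(Rational(-2, 5643), Mul(38767, Rational(1, 24))) = Add(Rational(-2, 5643), Rational(38767, 24)) = Rational(72920711, 45144)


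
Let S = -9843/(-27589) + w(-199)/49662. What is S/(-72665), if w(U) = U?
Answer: -96666571/19912025433294 ≈ -4.8547e-6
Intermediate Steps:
S = 483332855/1370124918 (S = -9843/(-27589) - 199/49662 = -9843*(-1/27589) - 199*1/49662 = 9843/27589 - 199/49662 = 483332855/1370124918 ≈ 0.35277)
S/(-72665) = (483332855/1370124918)/(-72665) = (483332855/1370124918)*(-1/72665) = -96666571/19912025433294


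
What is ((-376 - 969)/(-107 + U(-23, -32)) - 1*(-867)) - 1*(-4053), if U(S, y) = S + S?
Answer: 754105/153 ≈ 4928.8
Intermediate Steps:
U(S, y) = 2*S
((-376 - 969)/(-107 + U(-23, -32)) - 1*(-867)) - 1*(-4053) = ((-376 - 969)/(-107 + 2*(-23)) - 1*(-867)) - 1*(-4053) = (-1345/(-107 - 46) + 867) + 4053 = (-1345/(-153) + 867) + 4053 = (-1345*(-1/153) + 867) + 4053 = (1345/153 + 867) + 4053 = 133996/153 + 4053 = 754105/153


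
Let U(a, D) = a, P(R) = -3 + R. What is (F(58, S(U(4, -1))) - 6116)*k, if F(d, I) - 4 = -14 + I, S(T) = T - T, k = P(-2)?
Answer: 30630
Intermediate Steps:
k = -5 (k = -3 - 2 = -5)
S(T) = 0
F(d, I) = -10 + I (F(d, I) = 4 + (-14 + I) = -10 + I)
(F(58, S(U(4, -1))) - 6116)*k = ((-10 + 0) - 6116)*(-5) = (-10 - 6116)*(-5) = -6126*(-5) = 30630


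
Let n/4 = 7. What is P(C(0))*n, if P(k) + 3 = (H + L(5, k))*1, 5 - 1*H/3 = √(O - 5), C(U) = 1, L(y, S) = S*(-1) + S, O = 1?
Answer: 336 - 168*I ≈ 336.0 - 168.0*I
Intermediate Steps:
n = 28 (n = 4*7 = 28)
L(y, S) = 0 (L(y, S) = -S + S = 0)
H = 15 - 6*I (H = 15 - 3*√(1 - 5) = 15 - 6*I ≈ 15.0 - 6.0*I)
P(k) = 12 - 6*I (P(k) = -3 + ((15 - 6*I) + 0)*1 = -3 + (15 - 6*I)*1 = -3 + (15 - 6*I) = 12 - 6*I)
P(C(0))*n = (12 - 6*I)*28 = 336 - 168*I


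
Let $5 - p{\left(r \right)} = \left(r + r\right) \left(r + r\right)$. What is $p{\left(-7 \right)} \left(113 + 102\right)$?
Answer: $-41065$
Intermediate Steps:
$p{\left(r \right)} = 5 - 4 r^{2}$ ($p{\left(r \right)} = 5 - \left(r + r\right) \left(r + r\right) = 5 - 2 r 2 r = 5 - 4 r^{2}$)
$p{\left(-7 \right)} \left(113 + 102\right) = \left(5 - 4 \left(-7\right)^{2}\right) \left(113 + 102\right) = \left(5 - 196\right) 215 = \left(-191\right) 215 = -41065$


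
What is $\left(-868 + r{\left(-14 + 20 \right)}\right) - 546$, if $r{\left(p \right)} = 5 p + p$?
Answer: $-1378$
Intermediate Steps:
$r{\left(p \right)} = 6 p$
$\left(-868 + r{\left(-14 + 20 \right)}\right) - 546 = \left(-868 + 6 \left(-14 + 20\right)\right) - 546 = \left(-868 + 6 \cdot 6\right) - 546 = \left(-868 + 36\right) - 546 = -832 - 546 = -1378$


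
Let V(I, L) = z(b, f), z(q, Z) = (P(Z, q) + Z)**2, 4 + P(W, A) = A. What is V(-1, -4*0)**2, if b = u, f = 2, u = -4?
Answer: 1296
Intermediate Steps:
P(W, A) = -4 + A
b = -4
z(q, Z) = (-4 + Z + q)**2 (z(q, Z) = ((-4 + q) + Z)**2 = (-4 + Z + q)**2)
V(I, L) = 36 (V(I, L) = (-4 + 2 - 4)**2 = (-6)**2 = 36)
V(-1, -4*0)**2 = 36**2 = 1296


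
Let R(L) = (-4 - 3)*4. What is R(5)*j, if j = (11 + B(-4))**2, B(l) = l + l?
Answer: -252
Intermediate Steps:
B(l) = 2*l
R(L) = -28 (R(L) = -7*4 = -28)
j = 9 (j = (11 + 2*(-4))**2 = (11 - 8)**2 = 3**2 = 9)
R(5)*j = -28*9 = -252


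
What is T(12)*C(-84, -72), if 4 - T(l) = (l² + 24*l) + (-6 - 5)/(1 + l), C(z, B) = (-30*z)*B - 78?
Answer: 1007969454/13 ≈ 7.7536e+7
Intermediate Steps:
C(z, B) = -78 - 30*B*z (C(z, B) = -30*B*z - 78 = -78 - 30*B*z)
T(l) = 4 - l² - 24*l + 11/(1 + l) (T(l) = 4 - ((l² + 24*l) + (-6 - 5)/(1 + l)) = 4 - ((l² + 24*l) - 11/(1 + l)) = 4 - (l² - 11/(1 + l) + 24*l) = 4 + (-l² - 24*l + 11/(1 + l)) = 4 - l² - 24*l + 11/(1 + l))
T(12)*C(-84, -72) = ((15 - 1*12³ - 25*12² - 20*12)/(1 + 12))*(-78 - 30*(-72)*(-84)) = ((15 - 1*1728 - 25*144 - 240)/13)*(-78 - 181440) = ((15 - 1728 - 3600 - 240)/13)*(-181518) = ((1/13)*(-5553))*(-181518) = -5553/13*(-181518) = 1007969454/13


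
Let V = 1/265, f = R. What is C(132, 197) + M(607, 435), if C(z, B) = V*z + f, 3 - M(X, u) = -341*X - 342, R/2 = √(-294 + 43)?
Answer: 54943112/265 + 2*I*√251 ≈ 2.0733e+5 + 31.686*I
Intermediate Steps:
R = 2*I*√251 (R = 2*√(-294 + 43) = 2*√(-251) = 2*(I*√251) = 2*I*√251 ≈ 31.686*I)
f = 2*I*√251 ≈ 31.686*I
V = 1/265 ≈ 0.0037736
M(X, u) = 345 + 341*X (M(X, u) = 3 - (-341*X - 342) = 3 - (-342 - 341*X) = 3 + (342 + 341*X) = 345 + 341*X)
C(z, B) = z/265 + 2*I*√251
C(132, 197) + M(607, 435) = ((1/265)*132 + 2*I*√251) + (345 + 341*607) = (132/265 + 2*I*√251) + (345 + 206987) = (132/265 + 2*I*√251) + 207332 = 54943112/265 + 2*I*√251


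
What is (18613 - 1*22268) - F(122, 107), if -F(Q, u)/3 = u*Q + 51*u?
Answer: 51878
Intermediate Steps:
F(Q, u) = -153*u - 3*Q*u (F(Q, u) = -3*(u*Q + 51*u) = -3*(Q*u + 51*u) = -3*(51*u + Q*u) = -153*u - 3*Q*u)
(18613 - 1*22268) - F(122, 107) = (18613 - 1*22268) - (-3)*107*(51 + 122) = (18613 - 22268) - (-3)*107*173 = -3655 - 1*(-55533) = -3655 + 55533 = 51878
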